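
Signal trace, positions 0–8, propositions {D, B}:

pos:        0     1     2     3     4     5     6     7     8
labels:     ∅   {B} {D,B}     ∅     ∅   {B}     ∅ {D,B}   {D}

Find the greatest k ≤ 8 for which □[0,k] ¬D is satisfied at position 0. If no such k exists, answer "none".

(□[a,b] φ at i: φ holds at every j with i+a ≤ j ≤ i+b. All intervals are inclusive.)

1

¬D must hold from j=0 onward; find where it first fails.
  j=0: holds
  j=1: holds
  j=2: fails
Holds on [0,1], so largest k = 1.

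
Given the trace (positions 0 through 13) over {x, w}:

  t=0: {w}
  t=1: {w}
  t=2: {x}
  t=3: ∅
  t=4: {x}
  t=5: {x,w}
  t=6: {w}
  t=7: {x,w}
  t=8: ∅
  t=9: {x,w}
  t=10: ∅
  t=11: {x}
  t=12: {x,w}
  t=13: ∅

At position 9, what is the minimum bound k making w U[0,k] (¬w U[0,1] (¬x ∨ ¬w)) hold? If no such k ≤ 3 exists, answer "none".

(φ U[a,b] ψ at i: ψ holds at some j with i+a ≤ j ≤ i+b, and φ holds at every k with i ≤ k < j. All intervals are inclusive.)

1

Need earliest j ≥ 9 with (¬w U[0,1] (¬x ∨ ¬w)), and w at every k in [9,j-1].
  j=9: rhs fails.
  j=10: rhs holds; lhs holds on [9,9]. k = 1.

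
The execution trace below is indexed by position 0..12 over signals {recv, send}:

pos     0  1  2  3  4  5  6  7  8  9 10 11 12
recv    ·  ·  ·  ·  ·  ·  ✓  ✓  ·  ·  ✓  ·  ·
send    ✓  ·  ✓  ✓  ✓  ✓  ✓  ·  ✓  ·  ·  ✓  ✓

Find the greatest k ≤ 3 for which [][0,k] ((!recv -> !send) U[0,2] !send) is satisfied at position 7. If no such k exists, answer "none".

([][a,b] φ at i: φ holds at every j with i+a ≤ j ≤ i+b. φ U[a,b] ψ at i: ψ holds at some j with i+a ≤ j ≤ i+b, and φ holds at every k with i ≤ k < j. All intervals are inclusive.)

0

((!recv -> !send) U[0,2] !send) must hold from j=7 onward; find where it first fails.
  j=7: holds
  j=8: fails
Holds on [7,7], so largest k = 0.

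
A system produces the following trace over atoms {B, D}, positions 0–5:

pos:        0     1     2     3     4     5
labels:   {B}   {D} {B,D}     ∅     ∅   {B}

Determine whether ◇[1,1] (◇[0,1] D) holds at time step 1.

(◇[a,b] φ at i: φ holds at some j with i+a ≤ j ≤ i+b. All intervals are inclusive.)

Yes

Check ◇[0,1] D at each j in [2,2]:
  j=2: holds (witness at 2)
Found at j=2 → formula holds.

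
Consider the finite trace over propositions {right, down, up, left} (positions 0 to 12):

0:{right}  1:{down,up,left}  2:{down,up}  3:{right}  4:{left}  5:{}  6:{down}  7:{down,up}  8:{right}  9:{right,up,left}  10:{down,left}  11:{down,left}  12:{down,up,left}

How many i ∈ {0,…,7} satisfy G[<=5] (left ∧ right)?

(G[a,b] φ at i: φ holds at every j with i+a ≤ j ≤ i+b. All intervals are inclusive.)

0

Evaluate at each i in [0,7]:
  i=0: ✗ (fails at j=0)
  i=1: ✗ (fails at j=1)
  i=2: ✗ (fails at j=2)
  i=3: ✗ (fails at j=3)
  i=4: ✗ (fails at j=4)
  i=5: ✗ (fails at j=5)
  i=6: ✗ (fails at j=6)
  i=7: ✗ (fails at j=7)
Positions where it holds: {} → 0.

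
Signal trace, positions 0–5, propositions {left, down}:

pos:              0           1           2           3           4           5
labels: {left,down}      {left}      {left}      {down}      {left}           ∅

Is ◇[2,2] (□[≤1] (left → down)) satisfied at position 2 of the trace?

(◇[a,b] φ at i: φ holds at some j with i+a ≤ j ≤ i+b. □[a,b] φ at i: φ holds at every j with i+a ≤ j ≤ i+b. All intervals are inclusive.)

False

Check □[≤1] (left → down) at each j in [4,4]:
  j=4: fails at 4
No position in the window satisfies it → formula fails.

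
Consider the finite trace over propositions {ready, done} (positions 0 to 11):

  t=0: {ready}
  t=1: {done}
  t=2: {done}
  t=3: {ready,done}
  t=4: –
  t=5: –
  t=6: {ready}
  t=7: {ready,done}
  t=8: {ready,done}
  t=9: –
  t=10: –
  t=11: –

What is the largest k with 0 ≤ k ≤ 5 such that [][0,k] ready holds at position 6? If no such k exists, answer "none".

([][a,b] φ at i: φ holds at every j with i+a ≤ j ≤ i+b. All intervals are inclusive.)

2

ready must hold from j=6 onward; find where it first fails.
  j=6: holds
  j=7: holds
  j=8: holds
  j=9: fails
Holds on [6,8], so largest k = 2.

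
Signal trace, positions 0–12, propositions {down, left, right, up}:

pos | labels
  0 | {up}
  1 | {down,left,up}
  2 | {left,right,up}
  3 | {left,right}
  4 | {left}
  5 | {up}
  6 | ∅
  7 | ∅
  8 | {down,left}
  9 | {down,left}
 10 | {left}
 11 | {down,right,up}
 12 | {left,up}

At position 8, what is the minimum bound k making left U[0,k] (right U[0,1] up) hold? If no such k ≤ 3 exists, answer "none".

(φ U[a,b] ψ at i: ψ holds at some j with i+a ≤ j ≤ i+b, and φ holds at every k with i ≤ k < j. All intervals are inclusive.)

Need earliest j ≥ 8 with (right U[0,1] up), and left at every k in [8,j-1].
  j=8: rhs fails.
  j=9: rhs fails.
  j=10: rhs fails.
  j=11: rhs holds; lhs holds on [8,10]. k = 3.

3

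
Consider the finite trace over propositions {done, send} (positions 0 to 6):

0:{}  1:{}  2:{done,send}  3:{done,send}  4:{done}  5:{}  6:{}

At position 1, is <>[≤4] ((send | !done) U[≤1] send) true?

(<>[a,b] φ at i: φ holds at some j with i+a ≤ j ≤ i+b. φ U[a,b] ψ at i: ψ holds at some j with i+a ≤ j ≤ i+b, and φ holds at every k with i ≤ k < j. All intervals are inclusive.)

True

Check ((send | !done) U[≤1] send) at each j in [1,5]:
  j=1: holds
  j=2: holds
  j=3: holds
  j=4: fails
  j=5: fails
Found at j=1 → formula holds.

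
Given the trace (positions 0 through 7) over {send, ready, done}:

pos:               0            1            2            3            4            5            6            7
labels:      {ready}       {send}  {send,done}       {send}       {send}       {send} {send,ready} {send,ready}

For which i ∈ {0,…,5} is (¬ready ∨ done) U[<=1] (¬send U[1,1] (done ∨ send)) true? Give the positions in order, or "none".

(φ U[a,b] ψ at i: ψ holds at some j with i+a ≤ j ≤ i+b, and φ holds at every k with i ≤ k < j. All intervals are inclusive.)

0

Evaluate at each i in [0,5]:
  i=0: ✓ (rhs at j=0)
  i=1: ✗ (no rhs in [1,2])
  i=2: ✗ (no rhs in [2,3])
  i=3: ✗ (no rhs in [3,4])
  i=4: ✗ (no rhs in [4,5])
  i=5: ✗ (no rhs in [5,6])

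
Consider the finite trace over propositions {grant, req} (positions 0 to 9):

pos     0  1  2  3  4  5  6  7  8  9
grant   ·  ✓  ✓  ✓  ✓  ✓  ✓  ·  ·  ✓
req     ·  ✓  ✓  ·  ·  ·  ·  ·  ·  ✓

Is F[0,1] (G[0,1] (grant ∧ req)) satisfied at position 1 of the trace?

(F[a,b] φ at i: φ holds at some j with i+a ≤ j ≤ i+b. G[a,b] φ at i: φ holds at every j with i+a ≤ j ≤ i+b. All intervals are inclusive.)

Check G[0,1] (grant ∧ req) at each j in [1,2]:
  j=1: holds on [1,2]
  j=2: fails at 3
Found at j=1 → formula holds.

True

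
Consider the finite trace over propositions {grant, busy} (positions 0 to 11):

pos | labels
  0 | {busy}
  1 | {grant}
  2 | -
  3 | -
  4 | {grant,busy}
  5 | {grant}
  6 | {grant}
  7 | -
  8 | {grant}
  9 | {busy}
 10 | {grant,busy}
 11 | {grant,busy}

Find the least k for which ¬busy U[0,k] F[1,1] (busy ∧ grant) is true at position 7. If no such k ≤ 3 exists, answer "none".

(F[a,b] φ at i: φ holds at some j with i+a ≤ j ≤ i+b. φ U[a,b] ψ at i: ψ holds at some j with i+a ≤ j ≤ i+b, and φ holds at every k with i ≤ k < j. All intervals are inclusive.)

Need earliest j ≥ 7 with F[1,1] (busy ∧ grant), and ¬busy at every k in [7,j-1].
  j=7: rhs fails.
  j=8: rhs fails.
  j=9: rhs holds; lhs holds on [7,8]. k = 2.

2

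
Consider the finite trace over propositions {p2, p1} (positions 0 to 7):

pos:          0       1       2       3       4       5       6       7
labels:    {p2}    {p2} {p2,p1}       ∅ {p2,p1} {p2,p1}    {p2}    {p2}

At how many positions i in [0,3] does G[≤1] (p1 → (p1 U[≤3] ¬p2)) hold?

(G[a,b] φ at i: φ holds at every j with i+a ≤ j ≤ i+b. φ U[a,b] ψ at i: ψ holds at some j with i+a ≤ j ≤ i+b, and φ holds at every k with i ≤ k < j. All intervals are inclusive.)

Evaluate at each i in [0,3]:
  i=0: ✓ (all of [0,1])
  i=1: ✓ (all of [1,2])
  i=2: ✓ (all of [2,3])
  i=3: ✗ (fails at j=4)
Positions where it holds: {0, 1, 2} → 3.

3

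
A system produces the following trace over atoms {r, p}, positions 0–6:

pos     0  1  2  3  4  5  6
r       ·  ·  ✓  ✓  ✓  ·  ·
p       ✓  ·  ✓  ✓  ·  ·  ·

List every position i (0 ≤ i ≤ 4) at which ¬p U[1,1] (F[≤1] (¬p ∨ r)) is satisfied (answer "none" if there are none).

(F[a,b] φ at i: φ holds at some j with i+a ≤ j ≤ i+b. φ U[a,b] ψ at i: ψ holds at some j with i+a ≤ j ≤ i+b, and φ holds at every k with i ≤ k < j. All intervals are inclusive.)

Evaluate at each i in [0,4]:
  i=0: ✗ (lhs fails at k=0 before rhs at j=1)
  i=1: ✓ (rhs at j=2; lhs holds on [1,1])
  i=2: ✗ (lhs fails at k=2 before rhs at j=3)
  i=3: ✗ (lhs fails at k=3 before rhs at j=4)
  i=4: ✓ (rhs at j=5; lhs holds on [4,4])

1, 4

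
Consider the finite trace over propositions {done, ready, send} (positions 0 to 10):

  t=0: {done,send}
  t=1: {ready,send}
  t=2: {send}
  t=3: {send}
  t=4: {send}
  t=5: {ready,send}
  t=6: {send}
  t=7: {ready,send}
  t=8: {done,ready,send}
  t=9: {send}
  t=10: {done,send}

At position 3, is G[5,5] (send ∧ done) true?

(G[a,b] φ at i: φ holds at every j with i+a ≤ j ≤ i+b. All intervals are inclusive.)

Yes

Check (send ∧ done) at every j in [8,8]:
  j=8: true
All positions satisfy it → formula holds.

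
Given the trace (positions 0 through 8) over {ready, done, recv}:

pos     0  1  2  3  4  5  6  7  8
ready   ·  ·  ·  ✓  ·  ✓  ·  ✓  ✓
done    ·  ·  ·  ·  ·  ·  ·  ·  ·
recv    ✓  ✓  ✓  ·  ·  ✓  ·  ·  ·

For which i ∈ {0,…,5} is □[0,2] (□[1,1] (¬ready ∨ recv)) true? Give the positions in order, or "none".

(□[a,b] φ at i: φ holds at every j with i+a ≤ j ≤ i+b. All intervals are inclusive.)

3

Evaluate at each i in [0,5]:
  i=0: ✗ (fails at j=2)
  i=1: ✗ (fails at j=2)
  i=2: ✗ (fails at j=2)
  i=3: ✓ (all of [3,5])
  i=4: ✗ (fails at j=6)
  i=5: ✗ (fails at j=6)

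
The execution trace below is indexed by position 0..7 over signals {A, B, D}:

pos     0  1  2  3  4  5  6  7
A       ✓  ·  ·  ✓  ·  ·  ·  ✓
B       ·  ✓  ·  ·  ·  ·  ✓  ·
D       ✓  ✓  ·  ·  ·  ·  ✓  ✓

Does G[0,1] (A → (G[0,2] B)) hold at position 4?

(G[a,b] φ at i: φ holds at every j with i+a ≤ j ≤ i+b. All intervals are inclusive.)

Check (A → (G[0,2] B)) at every j in [4,5]:
  j=4: antecedent false → ✓
  j=5: antecedent false → ✓
All positions satisfy it → formula holds.

Yes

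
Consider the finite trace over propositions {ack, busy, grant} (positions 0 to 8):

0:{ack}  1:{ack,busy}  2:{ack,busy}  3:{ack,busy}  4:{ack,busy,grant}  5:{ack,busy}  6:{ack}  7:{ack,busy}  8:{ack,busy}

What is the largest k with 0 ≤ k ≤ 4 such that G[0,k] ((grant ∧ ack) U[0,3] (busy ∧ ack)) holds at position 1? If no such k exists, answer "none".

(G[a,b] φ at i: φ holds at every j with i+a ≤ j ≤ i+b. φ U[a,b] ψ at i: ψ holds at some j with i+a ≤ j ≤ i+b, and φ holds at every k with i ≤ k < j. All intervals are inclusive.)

((grant ∧ ack) U[0,3] (busy ∧ ack)) must hold from j=1 onward; find where it first fails.
  j=1: holds
  j=2: holds
  j=3: holds
  j=4: holds
  j=5: holds
Holds through j=5; largest k = 4.

4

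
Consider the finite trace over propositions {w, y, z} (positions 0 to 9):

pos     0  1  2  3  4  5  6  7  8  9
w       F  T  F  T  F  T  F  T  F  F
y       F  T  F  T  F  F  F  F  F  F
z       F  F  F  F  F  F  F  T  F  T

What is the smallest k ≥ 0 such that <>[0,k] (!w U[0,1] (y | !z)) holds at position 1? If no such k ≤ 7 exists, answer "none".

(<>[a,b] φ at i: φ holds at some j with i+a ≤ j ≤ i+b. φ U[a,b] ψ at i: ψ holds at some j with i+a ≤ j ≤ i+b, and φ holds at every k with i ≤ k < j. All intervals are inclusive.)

Scan j = 1,2,… for (!w U[0,1] (y | !z)):
  j=1: holds
First hit at j=1, so smallest k = 1-1 = 0.

0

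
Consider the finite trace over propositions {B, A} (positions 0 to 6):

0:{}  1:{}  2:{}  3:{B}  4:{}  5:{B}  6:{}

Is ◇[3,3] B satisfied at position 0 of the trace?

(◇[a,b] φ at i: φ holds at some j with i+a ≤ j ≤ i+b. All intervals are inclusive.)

Check B at each j in [3,3]:
  j=3: true
Found at j=3 → formula holds.

True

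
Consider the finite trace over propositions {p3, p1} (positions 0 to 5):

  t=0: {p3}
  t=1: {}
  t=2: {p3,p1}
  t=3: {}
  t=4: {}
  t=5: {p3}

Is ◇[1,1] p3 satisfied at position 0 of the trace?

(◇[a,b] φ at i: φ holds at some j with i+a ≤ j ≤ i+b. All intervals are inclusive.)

Check p3 at each j in [1,1]:
  j=1: false
No position in the window satisfies it → formula fails.

Does not hold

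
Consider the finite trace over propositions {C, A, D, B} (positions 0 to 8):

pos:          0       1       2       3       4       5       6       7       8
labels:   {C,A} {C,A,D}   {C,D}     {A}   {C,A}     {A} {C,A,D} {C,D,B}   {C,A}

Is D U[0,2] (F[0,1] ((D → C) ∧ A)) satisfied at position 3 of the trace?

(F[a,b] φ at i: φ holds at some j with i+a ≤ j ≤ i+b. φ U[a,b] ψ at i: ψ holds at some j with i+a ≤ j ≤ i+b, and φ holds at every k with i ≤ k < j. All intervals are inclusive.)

Need some j in [3,5] with F[0,1] ((D → C) ∧ A), and D at every k in [3,j-1].
  j=3: F[0,1] ((D → C) ∧ A) holds; no prefix to check → satisfied.

True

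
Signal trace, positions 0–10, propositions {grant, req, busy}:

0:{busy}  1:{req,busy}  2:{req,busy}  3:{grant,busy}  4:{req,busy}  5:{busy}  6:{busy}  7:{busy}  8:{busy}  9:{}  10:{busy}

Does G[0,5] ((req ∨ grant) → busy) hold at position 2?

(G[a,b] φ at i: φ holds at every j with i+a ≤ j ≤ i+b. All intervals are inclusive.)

Check ((req ∨ grant) → busy) at every j in [2,7]:
  j=2: antecedent true; consequent true → ✓
  j=3: antecedent true; consequent true → ✓
  j=4: antecedent true; consequent true → ✓
  j=5: antecedent false → ✓
  j=6: antecedent false → ✓
  j=7: antecedent false → ✓
All positions satisfy it → formula holds.

True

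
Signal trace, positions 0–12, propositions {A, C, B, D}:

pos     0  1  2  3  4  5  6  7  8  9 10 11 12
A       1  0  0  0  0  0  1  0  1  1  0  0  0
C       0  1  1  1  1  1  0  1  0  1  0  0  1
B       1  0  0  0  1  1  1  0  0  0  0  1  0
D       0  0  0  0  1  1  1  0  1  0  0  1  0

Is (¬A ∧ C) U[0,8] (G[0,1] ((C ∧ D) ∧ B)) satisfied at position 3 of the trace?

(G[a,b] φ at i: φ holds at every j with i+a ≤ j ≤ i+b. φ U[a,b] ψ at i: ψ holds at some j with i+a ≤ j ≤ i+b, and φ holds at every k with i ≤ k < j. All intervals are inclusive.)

True

Need some j in [3,11] with G[0,1] ((C ∧ D) ∧ B), and (¬A ∧ C) at every k in [3,j-1].
  j=3: G[0,1] ((C ∧ D) ∧ B) — fails at 3.
  j=4: G[0,1] ((C ∧ D) ∧ B) holds; (¬A ∧ C) holds at every k in [3,3] → satisfied.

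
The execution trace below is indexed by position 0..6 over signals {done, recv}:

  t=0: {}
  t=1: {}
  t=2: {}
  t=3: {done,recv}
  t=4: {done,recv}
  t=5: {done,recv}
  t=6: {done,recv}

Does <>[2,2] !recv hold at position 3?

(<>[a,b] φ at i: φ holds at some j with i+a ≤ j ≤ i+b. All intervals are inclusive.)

Check !recv at each j in [5,5]:
  j=5: false
No position in the window satisfies it → formula fails.

Does not hold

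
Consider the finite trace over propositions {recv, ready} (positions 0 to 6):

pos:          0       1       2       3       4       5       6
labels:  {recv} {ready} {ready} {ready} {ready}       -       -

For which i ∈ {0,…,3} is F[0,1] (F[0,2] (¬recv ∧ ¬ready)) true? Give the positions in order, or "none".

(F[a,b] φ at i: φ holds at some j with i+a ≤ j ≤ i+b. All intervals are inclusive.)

Evaluate at each i in [0,3]:
  i=0: ✗ (none in [0,1])
  i=1: ✗ (none in [1,2])
  i=2: ✓ (witness j=3)
  i=3: ✓ (witness j=3)

2, 3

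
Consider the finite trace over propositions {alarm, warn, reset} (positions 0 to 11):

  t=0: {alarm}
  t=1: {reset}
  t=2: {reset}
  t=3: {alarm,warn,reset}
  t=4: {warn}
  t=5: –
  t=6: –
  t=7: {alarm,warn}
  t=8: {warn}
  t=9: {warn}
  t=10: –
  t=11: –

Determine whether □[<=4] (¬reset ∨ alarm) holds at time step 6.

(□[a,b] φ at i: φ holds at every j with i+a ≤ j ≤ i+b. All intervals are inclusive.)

Check (¬reset ∨ alarm) at every j in [6,10]:
  j=6: true
  j=7: true
  j=8: true
  j=9: true
  j=10: true
All positions satisfy it → formula holds.

Yes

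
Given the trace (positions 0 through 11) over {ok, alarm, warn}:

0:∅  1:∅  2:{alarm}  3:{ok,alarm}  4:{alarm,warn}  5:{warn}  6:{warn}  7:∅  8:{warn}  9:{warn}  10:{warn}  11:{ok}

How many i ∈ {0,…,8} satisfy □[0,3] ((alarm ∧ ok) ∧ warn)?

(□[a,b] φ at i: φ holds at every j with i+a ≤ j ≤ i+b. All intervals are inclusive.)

Evaluate at each i in [0,8]:
  i=0: ✗ (fails at j=0)
  i=1: ✗ (fails at j=1)
  i=2: ✗ (fails at j=2)
  i=3: ✗ (fails at j=3)
  i=4: ✗ (fails at j=4)
  i=5: ✗ (fails at j=5)
  i=6: ✗ (fails at j=6)
  i=7: ✗ (fails at j=7)
  i=8: ✗ (fails at j=8)
Positions where it holds: {} → 0.

0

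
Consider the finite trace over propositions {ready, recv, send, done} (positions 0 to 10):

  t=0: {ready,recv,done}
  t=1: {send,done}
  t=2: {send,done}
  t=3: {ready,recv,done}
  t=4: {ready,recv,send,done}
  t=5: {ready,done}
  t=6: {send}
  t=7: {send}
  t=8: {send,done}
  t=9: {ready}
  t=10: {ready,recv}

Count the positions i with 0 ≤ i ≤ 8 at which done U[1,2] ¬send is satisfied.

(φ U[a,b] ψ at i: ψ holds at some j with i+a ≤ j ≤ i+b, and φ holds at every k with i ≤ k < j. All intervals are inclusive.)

5

Evaluate at each i in [0,8]:
  i=0: ✗ (no rhs in [1,2])
  i=1: ✓ (rhs at j=3; lhs holds on [1,2])
  i=2: ✓ (rhs at j=3; lhs holds on [2,2])
  i=3: ✓ (rhs at j=5; lhs holds on [3,4])
  i=4: ✓ (rhs at j=5; lhs holds on [4,4])
  i=5: ✗ (no rhs in [6,7])
  i=6: ✗ (no rhs in [7,8])
  i=7: ✗ (lhs fails at k=7 before rhs at j=9)
  i=8: ✓ (rhs at j=9; lhs holds on [8,8])
Positions where it holds: {1, 2, 3, 4, 8} → 5.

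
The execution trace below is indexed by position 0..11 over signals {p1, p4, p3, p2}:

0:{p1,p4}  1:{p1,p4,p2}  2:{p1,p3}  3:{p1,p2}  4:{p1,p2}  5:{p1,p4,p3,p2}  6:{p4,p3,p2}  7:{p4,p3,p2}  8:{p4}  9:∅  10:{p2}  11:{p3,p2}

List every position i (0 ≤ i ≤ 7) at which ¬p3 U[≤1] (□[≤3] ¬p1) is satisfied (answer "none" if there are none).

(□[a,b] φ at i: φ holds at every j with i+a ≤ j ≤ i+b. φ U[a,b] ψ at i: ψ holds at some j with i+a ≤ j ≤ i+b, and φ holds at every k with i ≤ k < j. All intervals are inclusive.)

Evaluate at each i in [0,7]:
  i=0: ✗ (no rhs in [0,1])
  i=1: ✗ (no rhs in [1,2])
  i=2: ✗ (no rhs in [2,3])
  i=3: ✗ (no rhs in [3,4])
  i=4: ✗ (no rhs in [4,5])
  i=5: ✗ (lhs fails at k=5 before rhs at j=6)
  i=6: ✓ (rhs at j=6)
  i=7: ✓ (rhs at j=7)

6, 7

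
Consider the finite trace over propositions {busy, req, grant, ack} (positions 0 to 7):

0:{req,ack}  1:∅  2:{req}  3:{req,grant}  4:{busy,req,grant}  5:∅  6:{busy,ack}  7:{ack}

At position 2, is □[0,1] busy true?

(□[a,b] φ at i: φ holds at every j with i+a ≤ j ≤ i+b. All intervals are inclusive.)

Does not hold

Check busy at every j in [2,3]:
  j=2: false
  j=3: false
Fails at j=2 → formula fails.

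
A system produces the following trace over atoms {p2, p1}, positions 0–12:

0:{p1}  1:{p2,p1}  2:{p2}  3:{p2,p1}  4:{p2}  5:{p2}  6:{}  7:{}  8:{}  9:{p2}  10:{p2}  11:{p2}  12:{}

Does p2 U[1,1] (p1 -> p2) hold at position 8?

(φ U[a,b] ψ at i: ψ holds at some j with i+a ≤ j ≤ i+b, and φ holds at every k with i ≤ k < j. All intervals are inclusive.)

Does not hold

Need some j in [9,9] with (p1 -> p2), and p2 at every k in [8,j-1].
  j=9: (p1 -> p2) holds, but p2 fails at k=8 → not this j.
No j in the window works → until fails.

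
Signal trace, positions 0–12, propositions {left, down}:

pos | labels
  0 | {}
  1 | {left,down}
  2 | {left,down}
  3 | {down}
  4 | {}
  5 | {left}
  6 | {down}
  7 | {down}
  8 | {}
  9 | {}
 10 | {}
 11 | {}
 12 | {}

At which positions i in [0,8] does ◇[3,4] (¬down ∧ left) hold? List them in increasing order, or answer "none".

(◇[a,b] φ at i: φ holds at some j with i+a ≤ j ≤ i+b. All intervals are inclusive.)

Evaluate at each i in [0,8]:
  i=0: ✗ (none in [3,4])
  i=1: ✓ (witness j=5)
  i=2: ✓ (witness j=5)
  i=3: ✗ (none in [6,7])
  i=4: ✗ (none in [7,8])
  i=5: ✗ (none in [8,9])
  i=6: ✗ (none in [9,10])
  i=7: ✗ (none in [10,11])
  i=8: ✗ (none in [11,12])

1, 2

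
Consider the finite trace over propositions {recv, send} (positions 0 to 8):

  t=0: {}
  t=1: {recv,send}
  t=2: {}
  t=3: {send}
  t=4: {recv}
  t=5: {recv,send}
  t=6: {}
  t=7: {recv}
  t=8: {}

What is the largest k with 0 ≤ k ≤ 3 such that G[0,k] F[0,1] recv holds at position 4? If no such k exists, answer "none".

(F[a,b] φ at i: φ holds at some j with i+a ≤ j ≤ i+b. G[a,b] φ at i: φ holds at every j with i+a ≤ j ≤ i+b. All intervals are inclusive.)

F[0,1] recv must hold from j=4 onward; find where it first fails.
  j=4: holds
  j=5: holds
  j=6: holds
  j=7: holds
Holds through j=7; largest k = 3.

3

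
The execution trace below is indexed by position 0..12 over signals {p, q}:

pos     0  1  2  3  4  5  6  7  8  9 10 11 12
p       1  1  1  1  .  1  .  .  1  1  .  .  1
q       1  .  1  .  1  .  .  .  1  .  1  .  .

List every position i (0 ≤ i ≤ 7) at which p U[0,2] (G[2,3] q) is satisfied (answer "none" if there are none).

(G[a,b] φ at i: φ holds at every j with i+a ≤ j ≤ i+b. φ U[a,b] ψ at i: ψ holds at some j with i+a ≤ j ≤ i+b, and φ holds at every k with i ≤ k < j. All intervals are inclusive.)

Evaluate at each i in [0,7]:
  i=0: ✗ (no rhs in [0,2])
  i=1: ✗ (no rhs in [1,3])
  i=2: ✗ (no rhs in [2,4])
  i=3: ✗ (no rhs in [3,5])
  i=4: ✗ (no rhs in [4,6])
  i=5: ✗ (no rhs in [5,7])
  i=6: ✗ (no rhs in [6,8])
  i=7: ✗ (no rhs in [7,9])

none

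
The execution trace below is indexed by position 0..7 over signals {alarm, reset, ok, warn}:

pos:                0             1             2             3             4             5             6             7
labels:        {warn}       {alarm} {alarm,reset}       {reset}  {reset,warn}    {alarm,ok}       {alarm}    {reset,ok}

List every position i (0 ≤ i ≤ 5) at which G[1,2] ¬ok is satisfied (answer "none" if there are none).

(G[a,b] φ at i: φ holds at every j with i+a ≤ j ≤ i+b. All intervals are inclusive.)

Evaluate at each i in [0,5]:
  i=0: ✓ (all of [1,2])
  i=1: ✓ (all of [2,3])
  i=2: ✓ (all of [3,4])
  i=3: ✗ (fails at j=5)
  i=4: ✗ (fails at j=5)
  i=5: ✗ (fails at j=7)

0, 1, 2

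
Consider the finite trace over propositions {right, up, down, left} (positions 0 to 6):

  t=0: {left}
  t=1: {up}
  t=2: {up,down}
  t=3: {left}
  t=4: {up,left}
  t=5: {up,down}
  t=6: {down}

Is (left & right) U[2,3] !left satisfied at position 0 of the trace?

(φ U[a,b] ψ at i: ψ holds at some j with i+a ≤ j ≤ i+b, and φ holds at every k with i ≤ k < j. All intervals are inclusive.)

No

Need some j in [2,3] with !left, and (left & right) at every k in [0,j-1].
  j=2: !left holds, but (left & right) fails at k=0 → not this j.
  j=3: !left false.
No j in the window works → until fails.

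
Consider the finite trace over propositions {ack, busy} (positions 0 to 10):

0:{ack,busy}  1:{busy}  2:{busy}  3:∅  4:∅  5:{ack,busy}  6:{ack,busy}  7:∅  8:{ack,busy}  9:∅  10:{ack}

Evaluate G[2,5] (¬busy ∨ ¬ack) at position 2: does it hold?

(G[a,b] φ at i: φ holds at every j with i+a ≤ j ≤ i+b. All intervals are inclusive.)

Check (¬busy ∨ ¬ack) at every j in [4,7]:
  j=4: true
  j=5: false
  j=6: false
  j=7: true
Fails at j=5 → formula fails.

Does not hold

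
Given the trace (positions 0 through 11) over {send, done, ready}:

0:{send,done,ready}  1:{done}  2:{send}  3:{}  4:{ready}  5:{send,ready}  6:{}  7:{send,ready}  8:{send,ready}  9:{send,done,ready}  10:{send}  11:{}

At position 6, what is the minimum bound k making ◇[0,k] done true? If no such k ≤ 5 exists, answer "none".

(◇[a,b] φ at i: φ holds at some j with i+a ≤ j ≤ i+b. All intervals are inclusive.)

3

Scan j = 6,7,… for done:
  j=6: fails
  j=7: fails
  j=8: fails
  j=9: holds
First hit at j=9, so smallest k = 9-6 = 3.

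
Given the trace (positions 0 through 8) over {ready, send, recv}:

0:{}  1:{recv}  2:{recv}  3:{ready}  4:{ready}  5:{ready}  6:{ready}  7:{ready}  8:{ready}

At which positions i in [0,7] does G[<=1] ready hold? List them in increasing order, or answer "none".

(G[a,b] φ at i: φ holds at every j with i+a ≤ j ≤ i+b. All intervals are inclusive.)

3, 4, 5, 6, 7

Evaluate at each i in [0,7]:
  i=0: ✗ (fails at j=0)
  i=1: ✗ (fails at j=1)
  i=2: ✗ (fails at j=2)
  i=3: ✓ (all of [3,4])
  i=4: ✓ (all of [4,5])
  i=5: ✓ (all of [5,6])
  i=6: ✓ (all of [6,7])
  i=7: ✓ (all of [7,8])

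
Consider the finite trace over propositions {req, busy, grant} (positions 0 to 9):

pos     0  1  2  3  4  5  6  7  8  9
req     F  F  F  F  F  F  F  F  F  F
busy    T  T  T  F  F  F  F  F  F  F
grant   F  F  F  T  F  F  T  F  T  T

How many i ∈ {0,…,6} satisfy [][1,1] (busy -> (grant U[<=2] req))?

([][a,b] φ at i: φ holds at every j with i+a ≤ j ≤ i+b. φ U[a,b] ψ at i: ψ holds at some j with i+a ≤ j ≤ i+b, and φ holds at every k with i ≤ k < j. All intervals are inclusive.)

5

Evaluate at each i in [0,6]:
  i=0: ✗ (fails at j=1)
  i=1: ✗ (fails at j=2)
  i=2: ✓ (all of [3,3])
  i=3: ✓ (all of [4,4])
  i=4: ✓ (all of [5,5])
  i=5: ✓ (all of [6,6])
  i=6: ✓ (all of [7,7])
Positions where it holds: {2, 3, 4, 5, 6} → 5.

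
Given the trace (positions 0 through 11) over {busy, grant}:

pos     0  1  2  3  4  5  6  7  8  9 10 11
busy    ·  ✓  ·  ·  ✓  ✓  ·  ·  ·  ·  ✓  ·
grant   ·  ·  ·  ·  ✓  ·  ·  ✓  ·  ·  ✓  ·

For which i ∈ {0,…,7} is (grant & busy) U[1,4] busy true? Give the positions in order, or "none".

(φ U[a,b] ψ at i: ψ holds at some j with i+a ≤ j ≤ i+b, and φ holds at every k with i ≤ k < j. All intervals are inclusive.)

4

Evaluate at each i in [0,7]:
  i=0: ✗ (lhs fails at k=0 before rhs at j=1)
  i=1: ✗ (lhs fails at k=1 before rhs at j=4)
  i=2: ✗ (lhs fails at k=2 before rhs at j=4)
  i=3: ✗ (lhs fails at k=3 before rhs at j=4)
  i=4: ✓ (rhs at j=5; lhs holds on [4,4])
  i=5: ✗ (no rhs in [6,9])
  i=6: ✗ (lhs fails at k=6 before rhs at j=10)
  i=7: ✗ (lhs fails at k=7 before rhs at j=10)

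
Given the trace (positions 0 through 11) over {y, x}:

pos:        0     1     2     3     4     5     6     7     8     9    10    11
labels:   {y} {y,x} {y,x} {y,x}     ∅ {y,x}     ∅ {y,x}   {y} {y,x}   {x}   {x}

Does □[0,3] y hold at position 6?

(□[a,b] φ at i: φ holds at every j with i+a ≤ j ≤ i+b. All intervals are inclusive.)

No

Check y at every j in [6,9]:
  j=6: false
  j=7: true
  j=8: true
  j=9: true
Fails at j=6 → formula fails.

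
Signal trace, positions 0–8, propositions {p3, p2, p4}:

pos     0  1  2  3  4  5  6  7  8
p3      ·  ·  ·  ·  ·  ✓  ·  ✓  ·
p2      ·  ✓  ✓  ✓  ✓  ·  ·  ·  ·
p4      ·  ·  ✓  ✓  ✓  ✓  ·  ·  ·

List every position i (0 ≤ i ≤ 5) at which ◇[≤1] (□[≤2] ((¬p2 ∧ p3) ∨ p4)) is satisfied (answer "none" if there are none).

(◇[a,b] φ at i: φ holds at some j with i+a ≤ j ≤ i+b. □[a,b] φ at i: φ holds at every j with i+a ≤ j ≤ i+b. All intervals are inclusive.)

Evaluate at each i in [0,5]:
  i=0: ✗ (none in [0,1])
  i=1: ✓ (witness j=2)
  i=2: ✓ (witness j=2)
  i=3: ✓ (witness j=3)
  i=4: ✗ (none in [4,5])
  i=5: ✗ (none in [5,6])

1, 2, 3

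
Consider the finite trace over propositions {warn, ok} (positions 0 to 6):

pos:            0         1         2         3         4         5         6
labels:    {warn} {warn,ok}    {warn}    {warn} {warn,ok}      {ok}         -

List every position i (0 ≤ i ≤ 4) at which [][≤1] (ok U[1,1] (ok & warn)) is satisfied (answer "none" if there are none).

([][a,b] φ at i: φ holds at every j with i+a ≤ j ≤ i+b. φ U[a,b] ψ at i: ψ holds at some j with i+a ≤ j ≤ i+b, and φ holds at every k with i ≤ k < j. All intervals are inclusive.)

none

Evaluate at each i in [0,4]:
  i=0: ✗ (fails at j=0)
  i=1: ✗ (fails at j=1)
  i=2: ✗ (fails at j=2)
  i=3: ✗ (fails at j=3)
  i=4: ✗ (fails at j=4)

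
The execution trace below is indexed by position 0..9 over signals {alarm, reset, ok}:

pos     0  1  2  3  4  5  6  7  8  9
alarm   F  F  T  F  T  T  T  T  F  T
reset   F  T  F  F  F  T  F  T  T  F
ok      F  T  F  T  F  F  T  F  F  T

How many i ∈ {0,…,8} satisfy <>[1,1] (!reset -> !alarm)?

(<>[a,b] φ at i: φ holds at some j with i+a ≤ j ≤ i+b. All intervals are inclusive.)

Evaluate at each i in [0,8]:
  i=0: ✓ (witness j=1)
  i=1: ✗ (none in [2,2])
  i=2: ✓ (witness j=3)
  i=3: ✗ (none in [4,4])
  i=4: ✓ (witness j=5)
  i=5: ✗ (none in [6,6])
  i=6: ✓ (witness j=7)
  i=7: ✓ (witness j=8)
  i=8: ✗ (none in [9,9])
Positions where it holds: {0, 2, 4, 6, 7} → 5.

5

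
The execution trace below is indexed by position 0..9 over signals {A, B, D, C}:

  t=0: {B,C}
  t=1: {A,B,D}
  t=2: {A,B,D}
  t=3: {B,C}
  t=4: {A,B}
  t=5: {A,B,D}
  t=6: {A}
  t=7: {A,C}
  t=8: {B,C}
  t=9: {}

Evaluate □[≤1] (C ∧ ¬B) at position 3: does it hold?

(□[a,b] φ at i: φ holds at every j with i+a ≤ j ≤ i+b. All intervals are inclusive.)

Does not hold

Check (C ∧ ¬B) at every j in [3,4]:
  j=3: false
  j=4: false
Fails at j=3 → formula fails.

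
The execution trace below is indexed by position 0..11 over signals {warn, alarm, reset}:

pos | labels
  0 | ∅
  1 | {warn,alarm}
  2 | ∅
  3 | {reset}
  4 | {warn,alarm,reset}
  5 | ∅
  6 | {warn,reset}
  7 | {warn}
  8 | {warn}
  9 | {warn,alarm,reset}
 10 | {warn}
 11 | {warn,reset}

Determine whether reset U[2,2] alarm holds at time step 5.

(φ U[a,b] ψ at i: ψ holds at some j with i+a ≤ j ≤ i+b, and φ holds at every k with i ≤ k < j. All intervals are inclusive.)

Need some j in [7,7] with alarm, and reset at every k in [5,j-1].
  j=7: alarm false.
No j in the window works → until fails.

False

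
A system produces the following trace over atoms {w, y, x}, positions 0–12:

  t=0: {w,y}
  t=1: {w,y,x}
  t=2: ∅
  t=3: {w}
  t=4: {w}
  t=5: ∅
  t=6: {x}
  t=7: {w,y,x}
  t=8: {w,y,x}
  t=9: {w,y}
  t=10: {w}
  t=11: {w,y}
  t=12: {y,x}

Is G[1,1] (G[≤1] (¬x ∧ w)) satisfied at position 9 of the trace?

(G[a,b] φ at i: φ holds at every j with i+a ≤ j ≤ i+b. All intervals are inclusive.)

Check G[≤1] (¬x ∧ w) at every j in [10,10]:
  j=10: holds on [10,11]
All positions satisfy it → formula holds.

Yes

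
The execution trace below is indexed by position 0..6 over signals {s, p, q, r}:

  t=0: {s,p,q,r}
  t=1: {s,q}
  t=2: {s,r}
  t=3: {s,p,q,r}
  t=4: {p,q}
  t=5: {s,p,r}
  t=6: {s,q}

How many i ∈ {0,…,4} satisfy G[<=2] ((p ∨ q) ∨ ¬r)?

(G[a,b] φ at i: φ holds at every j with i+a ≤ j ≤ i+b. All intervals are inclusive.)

Evaluate at each i in [0,4]:
  i=0: ✗ (fails at j=2)
  i=1: ✗ (fails at j=2)
  i=2: ✗ (fails at j=2)
  i=3: ✓ (all of [3,5])
  i=4: ✓ (all of [4,6])
Positions where it holds: {3, 4} → 2.

2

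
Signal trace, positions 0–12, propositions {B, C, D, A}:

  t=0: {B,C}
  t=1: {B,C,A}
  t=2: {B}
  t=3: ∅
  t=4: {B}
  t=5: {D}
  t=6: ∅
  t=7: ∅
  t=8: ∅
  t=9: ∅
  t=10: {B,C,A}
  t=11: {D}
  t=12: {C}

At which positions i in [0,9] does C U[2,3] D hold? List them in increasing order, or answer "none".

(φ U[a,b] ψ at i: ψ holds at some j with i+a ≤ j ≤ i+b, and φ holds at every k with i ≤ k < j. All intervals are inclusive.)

Evaluate at each i in [0,9]:
  i=0: ✗ (no rhs in [2,3])
  i=1: ✗ (no rhs in [3,4])
  i=2: ✗ (lhs fails at k=2 before rhs at j=5)
  i=3: ✗ (lhs fails at k=3 before rhs at j=5)
  i=4: ✗ (no rhs in [6,7])
  i=5: ✗ (no rhs in [7,8])
  i=6: ✗ (no rhs in [8,9])
  i=7: ✗ (no rhs in [9,10])
  i=8: ✗ (lhs fails at k=8 before rhs at j=11)
  i=9: ✗ (lhs fails at k=9 before rhs at j=11)

none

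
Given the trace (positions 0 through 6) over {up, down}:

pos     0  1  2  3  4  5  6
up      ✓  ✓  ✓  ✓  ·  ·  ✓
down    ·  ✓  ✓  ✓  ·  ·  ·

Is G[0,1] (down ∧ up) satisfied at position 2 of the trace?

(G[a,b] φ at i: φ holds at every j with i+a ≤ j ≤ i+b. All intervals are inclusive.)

Yes

Check (down ∧ up) at every j in [2,3]:
  j=2: true
  j=3: true
All positions satisfy it → formula holds.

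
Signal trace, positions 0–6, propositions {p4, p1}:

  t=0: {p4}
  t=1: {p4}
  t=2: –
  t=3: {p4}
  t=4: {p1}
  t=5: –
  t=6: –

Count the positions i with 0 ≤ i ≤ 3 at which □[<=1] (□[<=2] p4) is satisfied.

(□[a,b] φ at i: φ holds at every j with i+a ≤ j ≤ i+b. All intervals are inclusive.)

0

Evaluate at each i in [0,3]:
  i=0: ✗ (fails at j=0)
  i=1: ✗ (fails at j=1)
  i=2: ✗ (fails at j=2)
  i=3: ✗ (fails at j=3)
Positions where it holds: {} → 0.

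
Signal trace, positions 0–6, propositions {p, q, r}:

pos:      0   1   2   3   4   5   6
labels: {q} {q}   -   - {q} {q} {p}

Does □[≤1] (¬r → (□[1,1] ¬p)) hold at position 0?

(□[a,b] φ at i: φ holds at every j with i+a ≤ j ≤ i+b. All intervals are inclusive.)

Check (¬r → (□[1,1] ¬p)) at every j in [0,1]:
  j=0: antecedent true; consequent holds on [1,1] → ✓
  j=1: antecedent true; consequent holds on [2,2] → ✓
All positions satisfy it → formula holds.

Holds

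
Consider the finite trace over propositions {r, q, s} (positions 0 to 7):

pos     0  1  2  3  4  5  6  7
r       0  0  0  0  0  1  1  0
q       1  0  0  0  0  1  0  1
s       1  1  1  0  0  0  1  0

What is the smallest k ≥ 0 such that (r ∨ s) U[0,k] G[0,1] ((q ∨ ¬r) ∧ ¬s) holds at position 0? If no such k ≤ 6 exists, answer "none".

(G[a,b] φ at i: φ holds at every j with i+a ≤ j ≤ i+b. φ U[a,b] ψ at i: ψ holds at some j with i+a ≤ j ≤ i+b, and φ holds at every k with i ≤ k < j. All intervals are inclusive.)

3

Need earliest j ≥ 0 with G[0,1] ((q ∨ ¬r) ∧ ¬s), and (r ∨ s) at every k in [0,j-1].
  j=0: rhs fails.
  j=1: rhs fails.
  j=2: rhs fails.
  j=3: rhs holds; lhs holds on [0,2]. k = 3.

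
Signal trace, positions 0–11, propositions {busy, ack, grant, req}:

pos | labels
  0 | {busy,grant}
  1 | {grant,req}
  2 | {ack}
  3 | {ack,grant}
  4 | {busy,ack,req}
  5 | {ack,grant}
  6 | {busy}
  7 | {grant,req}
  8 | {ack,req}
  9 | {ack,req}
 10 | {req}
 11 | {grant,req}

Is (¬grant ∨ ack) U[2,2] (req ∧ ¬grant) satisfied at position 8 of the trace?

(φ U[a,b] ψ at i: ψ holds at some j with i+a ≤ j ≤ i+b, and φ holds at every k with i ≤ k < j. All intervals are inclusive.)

Holds

Need some j in [10,10] with (req ∧ ¬grant), and (¬grant ∨ ack) at every k in [8,j-1].
  j=10: (req ∧ ¬grant) holds; (¬grant ∨ ack) holds at every k in [8,9] → satisfied.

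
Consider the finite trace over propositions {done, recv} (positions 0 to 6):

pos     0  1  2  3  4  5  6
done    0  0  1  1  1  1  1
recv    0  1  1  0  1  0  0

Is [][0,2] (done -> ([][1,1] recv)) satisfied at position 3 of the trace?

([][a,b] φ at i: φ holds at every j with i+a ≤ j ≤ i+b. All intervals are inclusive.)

Check (done -> ([][1,1] recv)) at every j in [3,5]:
  j=3: antecedent true; consequent holds on [4,4] → ✓
  j=4: antecedent true; consequent fails at 5 → ✗
  j=5: antecedent true; consequent fails at 6 → ✗
Fails at j=4 → formula fails.

No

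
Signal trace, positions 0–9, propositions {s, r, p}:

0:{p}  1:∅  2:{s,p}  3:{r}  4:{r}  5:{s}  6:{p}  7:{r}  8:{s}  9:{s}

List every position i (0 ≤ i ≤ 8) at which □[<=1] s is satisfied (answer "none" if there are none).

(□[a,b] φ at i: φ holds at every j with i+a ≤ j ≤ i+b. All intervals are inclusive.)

Evaluate at each i in [0,8]:
  i=0: ✗ (fails at j=0)
  i=1: ✗ (fails at j=1)
  i=2: ✗ (fails at j=3)
  i=3: ✗ (fails at j=3)
  i=4: ✗ (fails at j=4)
  i=5: ✗ (fails at j=6)
  i=6: ✗ (fails at j=6)
  i=7: ✗ (fails at j=7)
  i=8: ✓ (all of [8,9])

8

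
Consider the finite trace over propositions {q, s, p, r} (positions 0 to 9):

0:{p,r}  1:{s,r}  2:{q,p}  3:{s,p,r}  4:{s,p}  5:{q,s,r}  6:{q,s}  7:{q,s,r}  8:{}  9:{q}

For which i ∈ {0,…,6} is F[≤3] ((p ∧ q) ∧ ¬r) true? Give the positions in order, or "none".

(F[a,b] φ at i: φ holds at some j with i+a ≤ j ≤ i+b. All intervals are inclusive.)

0, 1, 2

Evaluate at each i in [0,6]:
  i=0: ✓ (witness j=2)
  i=1: ✓ (witness j=2)
  i=2: ✓ (witness j=2)
  i=3: ✗ (none in [3,6])
  i=4: ✗ (none in [4,7])
  i=5: ✗ (none in [5,8])
  i=6: ✗ (none in [6,9])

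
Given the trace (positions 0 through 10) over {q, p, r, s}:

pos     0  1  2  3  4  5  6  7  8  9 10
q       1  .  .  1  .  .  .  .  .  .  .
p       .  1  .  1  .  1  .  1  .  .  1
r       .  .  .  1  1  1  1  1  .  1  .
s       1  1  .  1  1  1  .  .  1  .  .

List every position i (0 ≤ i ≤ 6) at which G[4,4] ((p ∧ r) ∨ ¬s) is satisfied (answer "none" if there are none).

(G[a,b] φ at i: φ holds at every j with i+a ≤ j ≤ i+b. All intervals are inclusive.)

1, 2, 3, 5, 6

Evaluate at each i in [0,6]:
  i=0: ✗ (fails at j=4)
  i=1: ✓ (all of [5,5])
  i=2: ✓ (all of [6,6])
  i=3: ✓ (all of [7,7])
  i=4: ✗ (fails at j=8)
  i=5: ✓ (all of [9,9])
  i=6: ✓ (all of [10,10])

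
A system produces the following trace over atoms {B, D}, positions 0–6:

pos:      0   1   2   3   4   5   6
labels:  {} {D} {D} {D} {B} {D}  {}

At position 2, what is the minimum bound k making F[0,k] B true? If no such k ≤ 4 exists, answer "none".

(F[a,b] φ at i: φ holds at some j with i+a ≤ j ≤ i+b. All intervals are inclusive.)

2

Scan j = 2,3,… for B:
  j=2: fails
  j=3: fails
  j=4: holds
First hit at j=4, so smallest k = 4-2 = 2.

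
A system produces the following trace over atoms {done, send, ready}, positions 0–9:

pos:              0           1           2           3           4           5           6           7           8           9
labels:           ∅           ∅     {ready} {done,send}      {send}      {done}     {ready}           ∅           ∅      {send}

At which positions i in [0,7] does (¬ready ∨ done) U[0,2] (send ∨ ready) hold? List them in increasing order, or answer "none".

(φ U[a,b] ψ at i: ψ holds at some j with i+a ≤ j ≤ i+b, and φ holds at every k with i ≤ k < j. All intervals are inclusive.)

0, 1, 2, 3, 4, 5, 6, 7

Evaluate at each i in [0,7]:
  i=0: ✓ (rhs at j=2; lhs holds on [0,1])
  i=1: ✓ (rhs at j=2; lhs holds on [1,1])
  i=2: ✓ (rhs at j=2)
  i=3: ✓ (rhs at j=3)
  i=4: ✓ (rhs at j=4)
  i=5: ✓ (rhs at j=6; lhs holds on [5,5])
  i=6: ✓ (rhs at j=6)
  i=7: ✓ (rhs at j=9; lhs holds on [7,8])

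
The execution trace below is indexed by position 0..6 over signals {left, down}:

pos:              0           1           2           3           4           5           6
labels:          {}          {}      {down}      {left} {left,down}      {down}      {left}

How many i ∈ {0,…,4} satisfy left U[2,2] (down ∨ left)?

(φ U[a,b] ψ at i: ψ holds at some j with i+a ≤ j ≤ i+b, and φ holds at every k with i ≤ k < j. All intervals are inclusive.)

Evaluate at each i in [0,4]:
  i=0: ✗ (lhs fails at k=0 before rhs at j=2)
  i=1: ✗ (lhs fails at k=1 before rhs at j=3)
  i=2: ✗ (lhs fails at k=2 before rhs at j=4)
  i=3: ✓ (rhs at j=5; lhs holds on [3,4])
  i=4: ✗ (lhs fails at k=5 before rhs at j=6)
Positions where it holds: {3} → 1.

1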